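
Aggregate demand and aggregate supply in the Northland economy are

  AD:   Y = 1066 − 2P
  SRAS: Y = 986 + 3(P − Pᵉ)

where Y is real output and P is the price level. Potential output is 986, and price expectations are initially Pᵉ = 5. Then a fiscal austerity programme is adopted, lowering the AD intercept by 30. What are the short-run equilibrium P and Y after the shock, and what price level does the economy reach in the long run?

Short run: P = 13, Y = 1010. Long run: P = 25.

AD shifts left: new AD is Y = 1036 − 2P. With Pᵉ = 5, SRAS is Y = 971 + 3P.
Short run: 1036 − 2P = 971 + 3P gives 65 = 5P, so P = 13 and Y = 1036 − 2·13 = 1010.
Y = 1010 is above potential 986; expectations adjust and SRAS shifts left until Y = 986.
Long run: on the new AD curve, 986 = 1036 − 2P gives P = 25.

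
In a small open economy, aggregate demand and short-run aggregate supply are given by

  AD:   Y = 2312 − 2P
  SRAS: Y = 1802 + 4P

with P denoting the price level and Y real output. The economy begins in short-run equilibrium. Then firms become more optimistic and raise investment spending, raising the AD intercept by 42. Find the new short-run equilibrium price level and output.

P = 92, Y = 2170

This is a positive demand shock: AD shifts right.
New AD: Y = 2354 − 2P.
Set AD = SRAS: 2354 − 2P = 1802 + 4P, so 552 = 6P and P = 92.
Y = 2354 − 2·92 = 2170.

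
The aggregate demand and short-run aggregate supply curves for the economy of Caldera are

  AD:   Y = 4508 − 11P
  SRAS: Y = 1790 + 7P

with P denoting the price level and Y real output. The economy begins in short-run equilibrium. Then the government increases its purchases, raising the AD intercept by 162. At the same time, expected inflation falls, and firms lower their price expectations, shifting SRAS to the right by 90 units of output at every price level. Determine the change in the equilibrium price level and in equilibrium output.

After both shocks: AD is Y = 4670 − 11P and SRAS is Y = 1880 + 7P.
Setting them equal: 2790 = 18P, so P = 155.
Y = 4670 − 11·155 = 2965.
Initially P = 151, Y = 2847, so ΔP = +4 and ΔY = +118.

ΔP = +4, ΔY = +118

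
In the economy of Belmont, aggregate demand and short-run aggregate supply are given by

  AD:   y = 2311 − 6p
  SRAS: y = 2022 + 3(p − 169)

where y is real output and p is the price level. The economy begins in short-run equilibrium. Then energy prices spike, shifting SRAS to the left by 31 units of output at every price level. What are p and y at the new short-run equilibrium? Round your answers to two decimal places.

p = 91.89, y = 1759.67

This is a negative supply shock: SRAS shifts left.
New SRAS: y = 1484 + 3p.
Set AD = SRAS: 2311 − 6p = 1484 + 3p, so 827 = 9p and p = 91.89.
Substituting into AD, y = 1759.67.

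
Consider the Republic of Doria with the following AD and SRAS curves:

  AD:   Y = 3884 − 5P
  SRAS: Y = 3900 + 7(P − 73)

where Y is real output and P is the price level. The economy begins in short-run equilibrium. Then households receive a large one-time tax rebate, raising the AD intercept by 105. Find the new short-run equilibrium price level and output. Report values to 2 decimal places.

P = 50.00, Y = 3739.00

This is a positive demand shock: AD shifts right.
New AD: Y = 3989 − 5P.
SRAS can be written Y = 3389 + 7P.
Set AD = SRAS: 3989 − 5P = 3389 + 7P, so 600 = 12P and P = 50.00.
Substituting into AD, Y = 3739.00.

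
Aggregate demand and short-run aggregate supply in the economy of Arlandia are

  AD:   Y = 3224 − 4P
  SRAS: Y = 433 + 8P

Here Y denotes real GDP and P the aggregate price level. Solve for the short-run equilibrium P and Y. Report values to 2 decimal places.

P = 232.58, Y = 2293.67

Set AD = SRAS: 3224 − 4P = 433 + 8P, so 2791 = 12P and P = 232.58.
Substituting into AD, Y = 3224 − 4P = 2293.67.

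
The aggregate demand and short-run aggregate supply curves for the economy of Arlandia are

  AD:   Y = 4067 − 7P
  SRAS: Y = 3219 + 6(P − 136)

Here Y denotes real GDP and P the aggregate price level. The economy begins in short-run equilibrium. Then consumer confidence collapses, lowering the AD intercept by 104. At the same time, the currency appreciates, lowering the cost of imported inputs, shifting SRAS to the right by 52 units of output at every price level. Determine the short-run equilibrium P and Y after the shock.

P = 116, Y = 3151

After both shocks: AD is Y = 3963 − 7P and SRAS is Y = 2455 + 6P.
Setting them equal: 1508 = 13P, so P = 116.
Y = 3963 − 7·116 = 3151.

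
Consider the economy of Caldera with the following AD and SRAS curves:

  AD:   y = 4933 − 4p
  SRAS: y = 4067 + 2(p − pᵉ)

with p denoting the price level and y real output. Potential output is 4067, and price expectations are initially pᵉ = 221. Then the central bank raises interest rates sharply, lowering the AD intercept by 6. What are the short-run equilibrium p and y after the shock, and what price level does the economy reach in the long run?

Short run: p = 217, y = 4059. Long run: p = 215.

AD shifts left: new AD is y = 4927 − 4p. With pᵉ = 221, SRAS is y = 3625 + 2p.
Short run: 4927 − 4p = 3625 + 2p gives 1302 = 6p, so p = 217 and y = 4927 − 4·217 = 4059.
y = 4059 is below potential 4067; expectations adjust and SRAS shifts right until y = 4067.
Long run: on the new AD curve, 4067 = 4927 − 4p gives p = 215.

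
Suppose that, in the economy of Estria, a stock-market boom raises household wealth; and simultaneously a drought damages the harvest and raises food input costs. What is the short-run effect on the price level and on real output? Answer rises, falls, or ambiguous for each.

The first event is a positive demand shock: AD shifts right, which by itself pushes P up and Y up.
The second is an adverse supply shock: SRAS shifts left, which by itself pushes P up and Y down.
Both shocks push P up, so P rises. The two shocks push Y in opposite directions, so the effect on Y is ambiguous.

Price level: rises; output: ambiguous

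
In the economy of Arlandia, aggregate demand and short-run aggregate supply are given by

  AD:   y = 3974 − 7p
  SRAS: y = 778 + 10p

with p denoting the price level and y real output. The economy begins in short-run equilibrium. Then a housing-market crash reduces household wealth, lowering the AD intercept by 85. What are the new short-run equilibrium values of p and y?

This is a negative demand shock: AD shifts left.
New AD: y = 3889 − 7p.
Set AD = SRAS: 3889 − 7p = 778 + 10p, so 3111 = 17p and p = 183.
y = 3889 − 7·183 = 2608.

p = 183, y = 2608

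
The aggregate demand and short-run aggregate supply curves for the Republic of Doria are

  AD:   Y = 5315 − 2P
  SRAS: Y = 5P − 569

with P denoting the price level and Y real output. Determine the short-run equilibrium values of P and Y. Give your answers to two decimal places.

Set AD = SRAS: 5315 − 2P = 5P − 569, so 5884 = 7P and P = 840.57.
Substituting into AD, Y = 5315 − 2P = 3633.86.

P = 840.57, Y = 3633.86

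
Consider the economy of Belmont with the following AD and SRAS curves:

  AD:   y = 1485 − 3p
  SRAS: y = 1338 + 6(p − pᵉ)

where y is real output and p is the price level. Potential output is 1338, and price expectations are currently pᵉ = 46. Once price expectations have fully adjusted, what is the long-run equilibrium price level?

Long-run p = 49

Short run: with pᵉ = 46, SRAS is y = 1062 + 6p. Setting AD = SRAS gives 423 = 9p, so p = 47 and y = 1485 − 3·47 = 1344.
Output 1344 is above potential 1338, so over time expected prices rise and SRAS shifts left until y returns to 1338.
Long run: y = 1338 on the AD curve gives 1338 = 1485 − 3p, so p = 49.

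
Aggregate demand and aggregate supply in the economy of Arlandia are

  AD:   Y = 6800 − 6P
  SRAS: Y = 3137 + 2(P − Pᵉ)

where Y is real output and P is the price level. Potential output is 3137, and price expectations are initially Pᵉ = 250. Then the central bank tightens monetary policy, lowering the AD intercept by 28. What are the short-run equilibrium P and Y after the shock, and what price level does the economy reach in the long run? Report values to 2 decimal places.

Short run: P = 516.88, Y = 3670.75. Long run: P = 605.83.

AD shifts left: new AD is Y = 6772 − 6P. With Pᵉ = 250, SRAS is Y = 2637 + 2P.
Short run: 6772 − 6P = 2637 + 2P gives 4135 = 8P, so P = 516.88 and Y = 6772 − 6P = 3670.75.
Y = 3670.75 is above potential 3137; expectations adjust and SRAS shifts left until Y = 3137.
Long run: on the new AD curve, 3137 = 6772 − 6P gives P = 605.83.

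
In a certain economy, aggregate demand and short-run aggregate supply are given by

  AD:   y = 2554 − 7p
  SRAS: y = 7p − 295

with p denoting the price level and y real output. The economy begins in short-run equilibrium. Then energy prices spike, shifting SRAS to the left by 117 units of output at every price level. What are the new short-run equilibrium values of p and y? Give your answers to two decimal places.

This is a negative supply shock: SRAS shifts left.
New SRAS: y = 7p − 412.
Set AD = SRAS: 2554 − 7p = 7p − 412, so 2966 = 14p and p = 211.86.
Substituting into AD, y = 1071.00.

p = 211.86, y = 1071.00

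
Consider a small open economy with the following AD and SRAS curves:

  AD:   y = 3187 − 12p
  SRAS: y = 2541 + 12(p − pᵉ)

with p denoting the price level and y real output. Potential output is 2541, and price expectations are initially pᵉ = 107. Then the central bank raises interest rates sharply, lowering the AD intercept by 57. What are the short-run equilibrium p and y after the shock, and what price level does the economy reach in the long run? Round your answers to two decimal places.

Short run: p = 78.04, y = 2193.50. Long run: p = 49.08.

AD shifts left: new AD is y = 3130 − 12p. With pᵉ = 107, SRAS is y = 1257 + 12p.
Short run: 3130 − 12p = 1257 + 12p gives 1873 = 24p, so p = 78.04 and y = 3130 − 12p = 2193.50.
y = 2193.50 is below potential 2541; expectations adjust and SRAS shifts right until y = 2541.
Long run: on the new AD curve, 2541 = 3130 − 12p gives p = 49.08.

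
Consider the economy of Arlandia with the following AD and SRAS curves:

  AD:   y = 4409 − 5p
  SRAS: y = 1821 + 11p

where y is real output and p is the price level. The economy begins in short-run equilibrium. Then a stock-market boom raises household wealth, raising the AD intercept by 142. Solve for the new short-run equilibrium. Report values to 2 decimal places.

This is a positive demand shock: AD shifts right.
New AD: y = 4551 − 5p.
Set AD = SRAS: 4551 − 5p = 1821 + 11p, so 2730 = 16p and p = 170.63.
Substituting into AD, y = 3697.88.

p = 170.63, y = 3697.88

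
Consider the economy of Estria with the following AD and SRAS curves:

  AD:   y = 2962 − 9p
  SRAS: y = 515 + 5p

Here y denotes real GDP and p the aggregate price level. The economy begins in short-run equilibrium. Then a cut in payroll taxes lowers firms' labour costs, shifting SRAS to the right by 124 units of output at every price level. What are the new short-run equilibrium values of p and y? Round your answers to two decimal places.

This is a positive supply shock: SRAS shifts right.
New SRAS: y = 639 + 5p.
Set AD = SRAS: 2962 − 9p = 639 + 5p, so 2323 = 14p and p = 165.93.
Substituting into AD, y = 1468.64.

p = 165.93, y = 1468.64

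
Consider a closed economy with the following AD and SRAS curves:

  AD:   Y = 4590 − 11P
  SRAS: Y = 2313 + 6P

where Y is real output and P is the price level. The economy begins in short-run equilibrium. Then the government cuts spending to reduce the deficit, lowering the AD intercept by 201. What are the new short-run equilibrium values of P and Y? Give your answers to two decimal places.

This is a negative demand shock: AD shifts left.
New AD: Y = 4389 − 11P.
Set AD = SRAS: 4389 − 11P = 2313 + 6P, so 2076 = 17P and P = 122.12.
Substituting into AD, Y = 3045.71.

P = 122.12, Y = 3045.71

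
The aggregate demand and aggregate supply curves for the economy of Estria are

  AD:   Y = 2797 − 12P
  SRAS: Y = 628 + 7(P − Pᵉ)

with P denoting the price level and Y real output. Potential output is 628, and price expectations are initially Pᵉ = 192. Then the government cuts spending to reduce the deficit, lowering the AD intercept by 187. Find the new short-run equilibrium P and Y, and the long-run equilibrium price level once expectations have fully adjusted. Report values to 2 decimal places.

Short run: P = 175.05, Y = 509.37. Long run: P = 165.17.

AD shifts left: new AD is Y = 2610 − 12P. With Pᵉ = 192, SRAS is Y = 7P − 716.
Short run: 2610 − 12P = 7P − 716 gives 3326 = 19P, so P = 175.05 and Y = 2610 − 12P = 509.37.
Y = 509.37 is below potential 628; expectations adjust and SRAS shifts right until Y = 628.
Long run: on the new AD curve, 628 = 2610 − 12P gives P = 165.17.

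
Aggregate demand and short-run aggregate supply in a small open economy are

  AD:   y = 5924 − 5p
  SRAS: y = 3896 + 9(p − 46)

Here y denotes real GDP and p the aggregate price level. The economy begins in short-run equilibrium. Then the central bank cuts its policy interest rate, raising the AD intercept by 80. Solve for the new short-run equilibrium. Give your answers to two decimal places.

p = 180.14, y = 5103.29

This is a positive demand shock: AD shifts right.
New AD: y = 6004 − 5p.
SRAS can be written y = 3482 + 9p.
Set AD = SRAS: 6004 − 5p = 3482 + 9p, so 2522 = 14p and p = 180.14.
Substituting into AD, y = 5103.29.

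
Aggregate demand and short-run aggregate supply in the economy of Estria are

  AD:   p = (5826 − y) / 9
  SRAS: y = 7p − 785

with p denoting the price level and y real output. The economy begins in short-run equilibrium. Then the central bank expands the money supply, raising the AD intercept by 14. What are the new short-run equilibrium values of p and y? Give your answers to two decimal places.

This is a positive demand shock: AD shifts right.
New AD: y = 5840 − 9p.
Set AD = SRAS: 5840 − 9p = 7p − 785, so 6625 = 16p and p = 414.06.
Substituting into AD, y = 2113.44.

p = 414.06, y = 2113.44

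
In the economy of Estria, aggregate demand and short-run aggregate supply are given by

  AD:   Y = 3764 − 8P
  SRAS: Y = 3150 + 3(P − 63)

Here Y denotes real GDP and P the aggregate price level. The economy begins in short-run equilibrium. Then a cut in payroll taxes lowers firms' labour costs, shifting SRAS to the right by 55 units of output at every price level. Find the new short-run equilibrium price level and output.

This is a positive supply shock: SRAS shifts right.
New SRAS: Y = 3016 + 3P.
Set AD = SRAS: 3764 − 8P = 3016 + 3P, so 748 = 11P and P = 68.
Y = 3764 − 8·68 = 3220.

P = 68, Y = 3220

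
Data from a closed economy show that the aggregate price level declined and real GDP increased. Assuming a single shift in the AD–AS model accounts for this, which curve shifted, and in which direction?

P fell and Y rose. An AD shift moves P and Y in the same direction; an SRAS shift moves them in opposite directions.
Here P and Y moved in opposite directions, so the SRAS curve shifted.
Since Y rose, SRAS shifted right.

SRAS shifted right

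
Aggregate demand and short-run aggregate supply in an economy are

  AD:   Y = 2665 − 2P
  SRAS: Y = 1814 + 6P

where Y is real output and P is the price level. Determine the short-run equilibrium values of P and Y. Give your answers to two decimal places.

P = 106.38, Y = 2452.25

Set AD = SRAS: 2665 − 2P = 1814 + 6P, so 851 = 8P and P = 106.38.
Substituting into AD, Y = 2665 − 2P = 2452.25.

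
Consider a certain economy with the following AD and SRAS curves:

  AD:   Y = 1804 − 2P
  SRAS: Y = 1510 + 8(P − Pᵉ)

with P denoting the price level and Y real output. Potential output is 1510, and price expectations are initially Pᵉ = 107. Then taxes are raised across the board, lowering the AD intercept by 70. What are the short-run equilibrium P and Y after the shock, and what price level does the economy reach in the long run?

Short run: P = 108, Y = 1518. Long run: P = 112.

AD shifts left: new AD is Y = 1734 − 2P. With Pᵉ = 107, SRAS is Y = 654 + 8P.
Short run: 1734 − 2P = 654 + 8P gives 1080 = 10P, so P = 108 and Y = 1734 − 2·108 = 1518.
Y = 1518 is above potential 1510; expectations adjust and SRAS shifts left until Y = 1510.
Long run: on the new AD curve, 1510 = 1734 − 2P gives P = 112.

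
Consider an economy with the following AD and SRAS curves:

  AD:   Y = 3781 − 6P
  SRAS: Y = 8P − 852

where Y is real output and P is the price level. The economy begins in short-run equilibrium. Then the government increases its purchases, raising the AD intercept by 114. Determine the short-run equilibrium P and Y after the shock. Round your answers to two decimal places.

P = 339.07, Y = 1860.57

This is a positive demand shock: AD shifts right.
New AD: Y = 3895 − 6P.
Set AD = SRAS: 3895 − 6P = 8P − 852, so 4747 = 14P and P = 339.07.
Substituting into AD, Y = 1860.57.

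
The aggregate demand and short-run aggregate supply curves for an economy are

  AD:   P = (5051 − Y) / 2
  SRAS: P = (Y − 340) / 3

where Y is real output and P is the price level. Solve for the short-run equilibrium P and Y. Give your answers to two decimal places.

Rearrange AD to Y = 5051 − 2P.
Rearrange SRAS to Y = 340 + 3P.
Set AD = SRAS: 5051 − 2P = 340 + 3P, so 4711 = 5P and P = 942.20.
Substituting into AD, Y = 5051 − 2P = 3166.60.

P = 942.20, Y = 3166.60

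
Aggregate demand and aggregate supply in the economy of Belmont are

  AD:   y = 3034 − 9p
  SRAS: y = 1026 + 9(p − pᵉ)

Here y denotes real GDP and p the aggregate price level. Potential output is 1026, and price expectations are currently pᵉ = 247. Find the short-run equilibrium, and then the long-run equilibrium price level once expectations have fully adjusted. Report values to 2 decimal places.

Short run: p = 235.06, y = 918.50. Long run: p = 223.11.

Short run: with pᵉ = 247, SRAS is y = 9p − 1197. Setting AD = SRAS gives 4231 = 18p, so p = 235.06 and y = 3034 − 9p = 918.50.
Output 918.50 is below potential 1026, so over time expected prices fall and SRAS shifts right until y returns to 1026.
Long run: y = 1026 on the AD curve gives 1026 = 3034 − 9p, so p = 223.11.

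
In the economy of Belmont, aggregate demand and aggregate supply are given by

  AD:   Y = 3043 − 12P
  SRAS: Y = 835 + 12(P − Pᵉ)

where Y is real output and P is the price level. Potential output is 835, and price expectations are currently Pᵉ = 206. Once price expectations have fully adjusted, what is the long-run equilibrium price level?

Long-run P = 184

Short run: with Pᵉ = 206, SRAS is Y = 12P − 1637. Setting AD = SRAS gives 4680 = 24P, so P = 195 and Y = 3043 − 12·195 = 703.
Output 703 is below potential 835, so over time expected prices fall and SRAS shifts right until Y returns to 835.
Long run: Y = 835 on the AD curve gives 835 = 3043 − 12P, so P = 184.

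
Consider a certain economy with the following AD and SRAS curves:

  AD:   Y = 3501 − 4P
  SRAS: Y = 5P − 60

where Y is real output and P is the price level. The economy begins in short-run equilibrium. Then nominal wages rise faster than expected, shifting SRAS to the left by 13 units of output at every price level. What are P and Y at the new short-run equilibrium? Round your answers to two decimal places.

P = 397.11, Y = 1912.56

This is a negative supply shock: SRAS shifts left.
New SRAS: Y = 5P − 73.
Set AD = SRAS: 3501 − 4P = 5P − 73, so 3574 = 9P and P = 397.11.
Substituting into AD, Y = 1912.56.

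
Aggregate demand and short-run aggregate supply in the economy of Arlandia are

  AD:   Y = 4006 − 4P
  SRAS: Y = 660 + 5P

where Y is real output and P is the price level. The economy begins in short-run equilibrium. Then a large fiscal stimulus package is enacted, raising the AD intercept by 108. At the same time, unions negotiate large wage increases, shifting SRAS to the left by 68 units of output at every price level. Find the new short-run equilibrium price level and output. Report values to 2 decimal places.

P = 391.33, Y = 2548.67

After both shocks: AD is Y = 4114 − 4P and SRAS is Y = 592 + 5P.
Setting them equal: 3522 = 9P, so P = 391.33.
Substituting into AD, Y = 2548.67.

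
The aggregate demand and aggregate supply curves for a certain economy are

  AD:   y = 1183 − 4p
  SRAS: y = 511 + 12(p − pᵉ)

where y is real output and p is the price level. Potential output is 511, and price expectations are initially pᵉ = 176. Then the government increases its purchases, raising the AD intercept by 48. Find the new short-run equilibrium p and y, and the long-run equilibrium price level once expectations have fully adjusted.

Short run: p = 177, y = 523. Long run: p = 180.

AD shifts right: new AD is y = 1231 − 4p. With pᵉ = 176, SRAS is y = 12p − 1601.
Short run: 1231 − 4p = 12p − 1601 gives 2832 = 16p, so p = 177 and y = 1231 − 4·177 = 523.
y = 523 is above potential 511; expectations adjust and SRAS shifts left until y = 511.
Long run: on the new AD curve, 511 = 1231 − 4p gives p = 180.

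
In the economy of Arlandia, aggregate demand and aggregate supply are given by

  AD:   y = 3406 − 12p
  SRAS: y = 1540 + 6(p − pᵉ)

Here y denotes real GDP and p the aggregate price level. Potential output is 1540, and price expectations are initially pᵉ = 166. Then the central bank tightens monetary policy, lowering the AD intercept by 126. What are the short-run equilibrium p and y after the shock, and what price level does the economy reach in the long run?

AD shifts left: new AD is y = 3280 − 12p. With pᵉ = 166, SRAS is y = 544 + 6p.
Short run: 3280 − 12p = 544 + 6p gives 2736 = 18p, so p = 152 and y = 3280 − 12·152 = 1456.
y = 1456 is below potential 1540; expectations adjust and SRAS shifts right until y = 1540.
Long run: on the new AD curve, 1540 = 3280 − 12p gives p = 145.

Short run: p = 152, y = 1456. Long run: p = 145.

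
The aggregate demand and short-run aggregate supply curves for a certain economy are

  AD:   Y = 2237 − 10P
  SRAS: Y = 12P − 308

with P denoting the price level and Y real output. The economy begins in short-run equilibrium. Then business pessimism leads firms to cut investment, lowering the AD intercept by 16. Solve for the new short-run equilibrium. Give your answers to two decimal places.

This is a negative demand shock: AD shifts left.
New AD: Y = 2221 − 10P.
Set AD = SRAS: 2221 − 10P = 12P − 308, so 2529 = 22P and P = 114.95.
Substituting into AD, Y = 1071.45.

P = 114.95, Y = 1071.45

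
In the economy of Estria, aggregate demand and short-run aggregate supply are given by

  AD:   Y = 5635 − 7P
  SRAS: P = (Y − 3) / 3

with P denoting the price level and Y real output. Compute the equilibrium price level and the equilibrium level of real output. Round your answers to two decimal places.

Rearrange SRAS to Y = 3 + 3P.
Set AD = SRAS: 5635 − 7P = 3 + 3P, so 5632 = 10P and P = 563.20.
Substituting into AD, Y = 5635 − 7P = 1692.60.

P = 563.20, Y = 1692.60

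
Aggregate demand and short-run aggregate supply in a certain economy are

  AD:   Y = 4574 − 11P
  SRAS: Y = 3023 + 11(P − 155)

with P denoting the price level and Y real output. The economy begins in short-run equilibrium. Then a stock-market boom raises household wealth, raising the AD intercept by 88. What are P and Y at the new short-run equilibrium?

P = 152, Y = 2990

This is a positive demand shock: AD shifts right.
New AD: Y = 4662 − 11P.
SRAS can be written Y = 1318 + 11P.
Set AD = SRAS: 4662 − 11P = 1318 + 11P, so 3344 = 22P and P = 152.
Y = 4662 − 11·152 = 2990.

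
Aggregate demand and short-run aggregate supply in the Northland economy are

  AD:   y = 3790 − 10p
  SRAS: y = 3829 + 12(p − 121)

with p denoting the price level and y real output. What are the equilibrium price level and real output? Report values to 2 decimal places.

Write SRAS as y = 3829 + 12p − 1452 = 2377 + 12p.
Set AD = SRAS: 3790 − 10p = 2377 + 12p, so 1413 = 22p and p = 64.23.
Substituting into AD, y = 3790 − 10p = 3147.73.

p = 64.23, y = 3147.73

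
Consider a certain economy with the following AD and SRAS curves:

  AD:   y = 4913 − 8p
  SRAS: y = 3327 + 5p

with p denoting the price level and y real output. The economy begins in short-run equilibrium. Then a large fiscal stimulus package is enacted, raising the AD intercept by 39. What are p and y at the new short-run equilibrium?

This is a positive demand shock: AD shifts right.
New AD: y = 4952 − 8p.
Set AD = SRAS: 4952 − 8p = 3327 + 5p, so 1625 = 13p and p = 125.
y = 4952 − 8·125 = 3952.

p = 125, y = 3952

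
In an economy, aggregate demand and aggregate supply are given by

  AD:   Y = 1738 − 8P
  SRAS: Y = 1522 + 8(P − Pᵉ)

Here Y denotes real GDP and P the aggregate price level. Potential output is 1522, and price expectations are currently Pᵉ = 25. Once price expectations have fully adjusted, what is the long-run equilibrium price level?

Short run: with Pᵉ = 25, SRAS is Y = 1322 + 8P. Setting AD = SRAS gives 416 = 16P, so P = 26 and Y = 1738 − 8·26 = 1530.
Output 1530 is above potential 1522, so over time expected prices rise and SRAS shifts left until Y returns to 1522.
Long run: Y = 1522 on the AD curve gives 1522 = 1738 − 8P, so P = 27.

Long-run P = 27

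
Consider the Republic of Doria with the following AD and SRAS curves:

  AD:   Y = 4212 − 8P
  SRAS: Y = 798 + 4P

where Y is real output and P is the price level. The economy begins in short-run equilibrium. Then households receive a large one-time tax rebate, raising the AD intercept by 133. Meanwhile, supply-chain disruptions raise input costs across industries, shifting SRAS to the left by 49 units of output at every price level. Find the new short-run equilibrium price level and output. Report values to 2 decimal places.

After both shocks: AD is Y = 4345 − 8P and SRAS is Y = 749 + 4P.
Setting them equal: 3596 = 12P, so P = 299.67.
Substituting into AD, Y = 1947.67.

P = 299.67, Y = 1947.67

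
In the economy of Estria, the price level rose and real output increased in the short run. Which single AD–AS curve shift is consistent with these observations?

AD shifted right

P rose and Y rose. An AD shift moves P and Y in the same direction; an SRAS shift moves them in opposite directions.
Here P and Y moved in the same direction, so the AD curve shifted.
Since Y rose, AD shifted right.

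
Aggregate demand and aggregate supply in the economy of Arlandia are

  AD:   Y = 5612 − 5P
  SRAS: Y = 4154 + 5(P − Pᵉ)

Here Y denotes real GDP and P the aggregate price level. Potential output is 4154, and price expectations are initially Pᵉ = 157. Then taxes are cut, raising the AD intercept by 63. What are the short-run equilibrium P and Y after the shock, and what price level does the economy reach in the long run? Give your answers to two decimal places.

AD shifts right: new AD is Y = 5675 − 5P. With Pᵉ = 157, SRAS is Y = 3369 + 5P.
Short run: 5675 − 5P = 3369 + 5P gives 2306 = 10P, so P = 230.60 and Y = 5675 − 5P = 4522.00.
Y = 4522.00 is above potential 4154; expectations adjust and SRAS shifts left until Y = 4154.
Long run: on the new AD curve, 4154 = 5675 − 5P gives P = 304.20.

Short run: P = 230.60, Y = 4522.00. Long run: P = 304.20.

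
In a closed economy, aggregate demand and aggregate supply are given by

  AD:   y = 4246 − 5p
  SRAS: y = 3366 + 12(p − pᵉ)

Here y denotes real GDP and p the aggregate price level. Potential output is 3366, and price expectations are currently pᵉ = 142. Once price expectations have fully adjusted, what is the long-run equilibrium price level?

Long-run p = 176

Short run: with pᵉ = 142, SRAS is y = 1662 + 12p. Setting AD = SRAS gives 2584 = 17p, so p = 152 and y = 4246 − 5·152 = 3486.
Output 3486 is above potential 3366, so over time expected prices rise and SRAS shifts left until y returns to 3366.
Long run: y = 3366 on the AD curve gives 3366 = 4246 − 5p, so p = 176.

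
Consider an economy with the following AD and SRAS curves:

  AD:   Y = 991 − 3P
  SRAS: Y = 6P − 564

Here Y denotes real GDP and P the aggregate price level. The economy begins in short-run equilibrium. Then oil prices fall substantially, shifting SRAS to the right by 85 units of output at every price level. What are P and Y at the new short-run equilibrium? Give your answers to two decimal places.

P = 163.33, Y = 501.00

This is a positive supply shock: SRAS shifts right.
New SRAS: Y = 6P − 479.
Set AD = SRAS: 991 − 3P = 6P − 479, so 1470 = 9P and P = 163.33.
Substituting into AD, Y = 501.00.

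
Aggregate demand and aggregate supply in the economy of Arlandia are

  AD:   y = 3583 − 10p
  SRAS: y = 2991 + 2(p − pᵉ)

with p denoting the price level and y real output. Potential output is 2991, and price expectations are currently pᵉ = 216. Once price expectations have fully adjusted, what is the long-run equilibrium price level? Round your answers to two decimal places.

Short run: with pᵉ = 216, SRAS is y = 2559 + 2p. Setting AD = SRAS gives 1024 = 12p, so p = 85.33 and y = 3583 − 10p = 2729.67.
Output 2729.67 is below potential 2991, so over time expected prices fall and SRAS shifts right until y returns to 2991.
Long run: y = 2991 on the AD curve gives 2991 = 3583 − 10p, so p = 59.20.

Long-run p = 59.20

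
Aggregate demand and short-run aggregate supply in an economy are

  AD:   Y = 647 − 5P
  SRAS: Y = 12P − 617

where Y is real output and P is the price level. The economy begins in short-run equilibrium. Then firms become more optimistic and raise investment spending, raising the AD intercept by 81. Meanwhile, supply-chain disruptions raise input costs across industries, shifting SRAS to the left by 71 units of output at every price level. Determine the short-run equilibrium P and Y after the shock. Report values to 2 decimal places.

P = 83.29, Y = 311.53

After both shocks: AD is Y = 728 − 5P and SRAS is Y = 12P − 688.
Setting them equal: 1416 = 17P, so P = 83.29.
Substituting into AD, Y = 311.53.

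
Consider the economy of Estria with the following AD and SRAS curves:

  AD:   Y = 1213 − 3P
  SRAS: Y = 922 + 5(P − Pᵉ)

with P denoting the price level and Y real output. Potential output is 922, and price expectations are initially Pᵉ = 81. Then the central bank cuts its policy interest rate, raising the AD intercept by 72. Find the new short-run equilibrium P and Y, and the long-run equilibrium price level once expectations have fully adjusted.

Short run: P = 96, Y = 997. Long run: P = 121.

AD shifts right: new AD is Y = 1285 − 3P. With Pᵉ = 81, SRAS is Y = 517 + 5P.
Short run: 1285 − 3P = 517 + 5P gives 768 = 8P, so P = 96 and Y = 1285 − 3·96 = 997.
Y = 997 is above potential 922; expectations adjust and SRAS shifts left until Y = 922.
Long run: on the new AD curve, 922 = 1285 − 3P gives P = 121.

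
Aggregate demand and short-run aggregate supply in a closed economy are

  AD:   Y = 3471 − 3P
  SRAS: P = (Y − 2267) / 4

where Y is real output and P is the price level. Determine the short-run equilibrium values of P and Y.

P = 172, Y = 2955

Rearrange SRAS to Y = 2267 + 4P.
Set AD = SRAS: 3471 − 3P = 2267 + 4P, so 1204 = 7P and P = 172.
Then Y = 3471 − 3·172 = 2955.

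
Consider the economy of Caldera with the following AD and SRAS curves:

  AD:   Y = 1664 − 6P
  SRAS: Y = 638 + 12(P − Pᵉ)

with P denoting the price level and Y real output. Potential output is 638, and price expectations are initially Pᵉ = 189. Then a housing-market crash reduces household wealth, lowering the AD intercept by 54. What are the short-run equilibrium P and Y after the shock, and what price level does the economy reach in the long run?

Short run: P = 180, Y = 530. Long run: P = 162.

AD shifts left: new AD is Y = 1610 − 6P. With Pᵉ = 189, SRAS is Y = 12P − 1630.
Short run: 1610 − 6P = 12P − 1630 gives 3240 = 18P, so P = 180 and Y = 1610 − 6·180 = 530.
Y = 530 is below potential 638; expectations adjust and SRAS shifts right until Y = 638.
Long run: on the new AD curve, 638 = 1610 − 6P gives P = 162.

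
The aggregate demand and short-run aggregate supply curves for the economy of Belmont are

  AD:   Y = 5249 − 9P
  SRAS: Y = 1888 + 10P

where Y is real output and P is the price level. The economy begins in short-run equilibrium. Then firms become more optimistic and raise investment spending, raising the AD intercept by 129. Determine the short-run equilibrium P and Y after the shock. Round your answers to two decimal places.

P = 183.68, Y = 3724.84

This is a positive demand shock: AD shifts right.
New AD: Y = 5378 − 9P.
Set AD = SRAS: 5378 − 9P = 1888 + 10P, so 3490 = 19P and P = 183.68.
Substituting into AD, Y = 3724.84.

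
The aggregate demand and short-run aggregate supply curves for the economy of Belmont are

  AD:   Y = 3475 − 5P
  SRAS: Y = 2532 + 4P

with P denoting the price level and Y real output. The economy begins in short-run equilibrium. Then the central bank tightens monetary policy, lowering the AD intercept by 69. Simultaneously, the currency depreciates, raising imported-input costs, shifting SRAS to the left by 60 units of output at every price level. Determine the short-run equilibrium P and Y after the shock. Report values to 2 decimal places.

After both shocks: AD is Y = 3406 − 5P and SRAS is Y = 2472 + 4P.
Setting them equal: 934 = 9P, so P = 103.78.
Substituting into AD, Y = 2887.11.

P = 103.78, Y = 2887.11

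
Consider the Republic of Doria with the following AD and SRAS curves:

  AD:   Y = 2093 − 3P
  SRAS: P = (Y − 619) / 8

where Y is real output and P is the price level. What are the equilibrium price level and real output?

P = 134, Y = 1691

Rearrange SRAS to Y = 619 + 8P.
Set AD = SRAS: 2093 − 3P = 619 + 8P, so 1474 = 11P and P = 134.
Then Y = 2093 − 3·134 = 1691.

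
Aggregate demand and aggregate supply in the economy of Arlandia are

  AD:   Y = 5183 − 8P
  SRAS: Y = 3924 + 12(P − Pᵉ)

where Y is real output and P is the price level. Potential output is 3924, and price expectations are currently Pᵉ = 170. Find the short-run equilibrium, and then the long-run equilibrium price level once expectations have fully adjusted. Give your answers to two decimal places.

Short run: P = 164.95, Y = 3863.40. Long run: P = 157.38.

Short run: with Pᵉ = 170, SRAS is Y = 1884 + 12P. Setting AD = SRAS gives 3299 = 20P, so P = 164.95 and Y = 5183 − 8P = 3863.40.
Output 3863.40 is below potential 3924, so over time expected prices fall and SRAS shifts right until Y returns to 3924.
Long run: Y = 3924 on the AD curve gives 3924 = 5183 − 8P, so P = 157.38.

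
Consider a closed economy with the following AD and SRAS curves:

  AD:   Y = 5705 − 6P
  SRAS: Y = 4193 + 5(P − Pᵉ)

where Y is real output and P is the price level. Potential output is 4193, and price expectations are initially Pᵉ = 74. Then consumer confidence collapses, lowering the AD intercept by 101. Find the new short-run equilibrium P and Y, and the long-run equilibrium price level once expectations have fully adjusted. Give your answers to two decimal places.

Short run: P = 161.91, Y = 4632.55. Long run: P = 235.17.

AD shifts left: new AD is Y = 5604 − 6P. With Pᵉ = 74, SRAS is Y = 3823 + 5P.
Short run: 5604 − 6P = 3823 + 5P gives 1781 = 11P, so P = 161.91 and Y = 5604 − 6P = 4632.55.
Y = 4632.55 is above potential 4193; expectations adjust and SRAS shifts left until Y = 4193.
Long run: on the new AD curve, 4193 = 5604 − 6P gives P = 235.17.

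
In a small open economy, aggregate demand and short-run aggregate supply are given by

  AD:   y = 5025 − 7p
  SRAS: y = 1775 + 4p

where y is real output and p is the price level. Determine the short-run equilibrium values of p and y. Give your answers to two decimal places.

Set AD = SRAS: 5025 − 7p = 1775 + 4p, so 3250 = 11p and p = 295.45.
Substituting into AD, y = 5025 − 7p = 2956.82.

p = 295.45, y = 2956.82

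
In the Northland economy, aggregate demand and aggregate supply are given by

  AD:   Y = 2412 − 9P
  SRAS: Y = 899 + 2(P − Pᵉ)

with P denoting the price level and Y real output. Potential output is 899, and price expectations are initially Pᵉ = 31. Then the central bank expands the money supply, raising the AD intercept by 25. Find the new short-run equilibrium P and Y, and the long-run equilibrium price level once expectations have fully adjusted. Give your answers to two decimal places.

AD shifts right: new AD is Y = 2437 − 9P. With Pᵉ = 31, SRAS is Y = 837 + 2P.
Short run: 2437 − 9P = 837 + 2P gives 1600 = 11P, so P = 145.45 and Y = 2437 − 9P = 1127.91.
Y = 1127.91 is above potential 899; expectations adjust and SRAS shifts left until Y = 899.
Long run: on the new AD curve, 899 = 2437 − 9P gives P = 170.89.

Short run: P = 145.45, Y = 1127.91. Long run: P = 170.89.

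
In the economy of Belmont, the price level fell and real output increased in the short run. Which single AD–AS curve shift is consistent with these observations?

SRAS shifted right

P fell and Y rose. An AD shift moves P and Y in the same direction; an SRAS shift moves them in opposite directions.
Here P and Y moved in opposite directions, so the SRAS curve shifted.
Since Y rose, SRAS shifted right.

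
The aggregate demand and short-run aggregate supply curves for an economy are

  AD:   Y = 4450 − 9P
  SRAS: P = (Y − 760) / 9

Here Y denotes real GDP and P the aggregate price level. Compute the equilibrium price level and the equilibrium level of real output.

Rearrange SRAS to Y = 760 + 9P.
Set AD = SRAS: 4450 − 9P = 760 + 9P, so 3690 = 18P and P = 205.
Then Y = 4450 − 9·205 = 2605.

P = 205, Y = 2605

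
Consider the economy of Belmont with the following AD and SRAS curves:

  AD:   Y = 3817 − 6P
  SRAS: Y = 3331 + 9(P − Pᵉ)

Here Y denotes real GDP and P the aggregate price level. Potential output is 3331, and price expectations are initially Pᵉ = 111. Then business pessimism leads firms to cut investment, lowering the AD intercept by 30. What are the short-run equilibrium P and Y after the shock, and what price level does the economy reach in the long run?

Short run: P = 97, Y = 3205. Long run: P = 76.

AD shifts left: new AD is Y = 3787 − 6P. With Pᵉ = 111, SRAS is Y = 2332 + 9P.
Short run: 3787 − 6P = 2332 + 9P gives 1455 = 15P, so P = 97 and Y = 3787 − 6·97 = 3205.
Y = 3205 is below potential 3331; expectations adjust and SRAS shifts right until Y = 3331.
Long run: on the new AD curve, 3331 = 3787 − 6P gives P = 76.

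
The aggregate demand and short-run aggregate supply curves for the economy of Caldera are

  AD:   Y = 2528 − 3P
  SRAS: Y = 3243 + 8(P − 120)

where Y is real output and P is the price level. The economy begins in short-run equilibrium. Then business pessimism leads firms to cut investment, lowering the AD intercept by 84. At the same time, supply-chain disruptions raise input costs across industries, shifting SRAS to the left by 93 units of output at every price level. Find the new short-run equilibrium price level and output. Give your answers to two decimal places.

P = 23.09, Y = 2374.73

After both shocks: AD is Y = 2444 − 3P and SRAS is Y = 2190 + 8P.
Setting them equal: 254 = 11P, so P = 23.09.
Substituting into AD, Y = 2374.73.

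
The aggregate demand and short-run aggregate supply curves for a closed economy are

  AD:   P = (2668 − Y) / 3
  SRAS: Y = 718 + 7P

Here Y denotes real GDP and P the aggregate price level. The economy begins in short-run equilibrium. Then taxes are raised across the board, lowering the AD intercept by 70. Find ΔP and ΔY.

This is a negative demand shock: AD shifts left.
New AD: Y = 2598 − 3P.
Set AD = SRAS: 2598 − 3P = 718 + 7P, so 1880 = 10P and P = 188.
Y = 2598 − 3·188 = 2034.
Initially P = 195, Y = 2083, so ΔP = -7 and ΔY = -49.

ΔP = -7, ΔY = -49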